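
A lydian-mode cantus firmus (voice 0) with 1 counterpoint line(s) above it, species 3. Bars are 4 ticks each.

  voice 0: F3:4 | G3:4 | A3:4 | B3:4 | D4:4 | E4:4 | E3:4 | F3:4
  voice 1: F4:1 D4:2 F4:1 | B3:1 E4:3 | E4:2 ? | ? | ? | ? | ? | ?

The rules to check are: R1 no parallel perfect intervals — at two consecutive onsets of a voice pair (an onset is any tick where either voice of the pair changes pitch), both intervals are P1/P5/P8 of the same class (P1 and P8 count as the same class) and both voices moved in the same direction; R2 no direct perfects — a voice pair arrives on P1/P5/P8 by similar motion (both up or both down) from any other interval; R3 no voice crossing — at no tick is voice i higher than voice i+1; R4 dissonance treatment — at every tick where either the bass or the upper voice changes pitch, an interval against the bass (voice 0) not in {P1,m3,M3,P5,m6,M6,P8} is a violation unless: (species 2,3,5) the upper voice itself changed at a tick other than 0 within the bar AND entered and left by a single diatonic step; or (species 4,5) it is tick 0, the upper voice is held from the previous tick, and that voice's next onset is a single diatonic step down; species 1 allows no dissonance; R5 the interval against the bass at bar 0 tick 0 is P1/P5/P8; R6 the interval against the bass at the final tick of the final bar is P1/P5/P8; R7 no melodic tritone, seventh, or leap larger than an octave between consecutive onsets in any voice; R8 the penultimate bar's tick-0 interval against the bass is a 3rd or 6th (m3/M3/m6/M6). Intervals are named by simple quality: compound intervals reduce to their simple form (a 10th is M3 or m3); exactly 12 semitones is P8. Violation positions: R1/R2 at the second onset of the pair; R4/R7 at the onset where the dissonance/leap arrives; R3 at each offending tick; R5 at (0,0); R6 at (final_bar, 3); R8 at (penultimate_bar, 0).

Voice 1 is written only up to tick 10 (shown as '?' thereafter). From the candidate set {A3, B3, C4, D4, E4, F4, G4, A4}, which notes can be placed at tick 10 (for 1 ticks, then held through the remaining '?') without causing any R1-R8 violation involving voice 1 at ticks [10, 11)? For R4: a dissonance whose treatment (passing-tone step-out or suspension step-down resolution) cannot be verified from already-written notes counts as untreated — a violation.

{A3, A4, C4, E4, F4}

A3: legal
B3: violates R4
C4: legal
D4: violates R4
E4: legal
F4: legal
G4: violates R4
A4: legal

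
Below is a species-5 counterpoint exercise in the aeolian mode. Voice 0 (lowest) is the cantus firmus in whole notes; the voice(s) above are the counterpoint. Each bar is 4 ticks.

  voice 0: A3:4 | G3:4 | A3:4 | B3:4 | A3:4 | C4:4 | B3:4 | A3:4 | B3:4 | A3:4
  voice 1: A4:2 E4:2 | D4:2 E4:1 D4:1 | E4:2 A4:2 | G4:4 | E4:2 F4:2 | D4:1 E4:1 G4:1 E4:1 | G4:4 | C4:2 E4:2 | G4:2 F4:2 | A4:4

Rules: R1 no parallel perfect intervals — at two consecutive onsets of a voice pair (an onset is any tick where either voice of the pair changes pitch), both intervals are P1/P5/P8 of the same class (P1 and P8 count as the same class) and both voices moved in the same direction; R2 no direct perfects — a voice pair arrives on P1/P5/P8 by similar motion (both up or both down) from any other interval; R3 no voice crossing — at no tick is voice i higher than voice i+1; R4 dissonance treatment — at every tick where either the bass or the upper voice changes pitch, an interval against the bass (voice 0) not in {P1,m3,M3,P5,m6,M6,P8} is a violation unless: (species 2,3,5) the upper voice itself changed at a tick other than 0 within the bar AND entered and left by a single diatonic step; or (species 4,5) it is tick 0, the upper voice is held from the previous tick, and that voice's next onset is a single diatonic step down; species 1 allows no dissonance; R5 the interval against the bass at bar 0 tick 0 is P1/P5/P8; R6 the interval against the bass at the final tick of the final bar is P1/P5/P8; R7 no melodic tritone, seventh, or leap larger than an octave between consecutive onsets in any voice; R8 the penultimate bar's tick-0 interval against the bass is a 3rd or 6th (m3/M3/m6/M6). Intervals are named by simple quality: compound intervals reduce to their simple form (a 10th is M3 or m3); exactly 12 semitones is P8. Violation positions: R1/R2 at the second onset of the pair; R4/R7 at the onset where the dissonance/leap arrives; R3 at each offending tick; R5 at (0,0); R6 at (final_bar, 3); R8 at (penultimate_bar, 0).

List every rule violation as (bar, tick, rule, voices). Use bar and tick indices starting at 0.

(1, 0, R1, (0, 1))
(2, 0, R1, (0, 1))
(4, 0, R2, (0, 1))
(5, 0, R4, (0, 1))
(8, 2, R4, (0, 1))

bar 0: v0=A3 v1=A4 downbeat P8
bar 1: v0=G3 v1=D4 downbeat P5
bar 2: v0=A3 v1=E4 downbeat P5
bar 3: v0=B3 v1=G4 downbeat m6
bar 4: v0=A3 v1=E4 downbeat P5
bar 5: v0=C4 v1=D4 downbeat M2
bar 6: v0=B3 v1=G4 downbeat m6
bar 7: v0=A3 v1=C4 downbeat m3
bar 8: v0=B3 v1=G4 downbeat m6
bar 9: v0=A3 v1=A4 downbeat P8
  -> R1 @ bar 1 tick 0 v(0, 1): A3/E4 P5 -> G3/D4 P5 similar
  -> R1 @ bar 2 tick 0 v(0, 1): G3/D4 P5 -> A3/E4 P5 similar
  -> R2 @ bar 4 tick 0 v(0, 1): B3/G4 m6 -> A3/E4 P5 similar
  -> R4 @ bar 5 tick 0 v(0, 1): C4/D4 M2 untreated
  -> R4 @ bar 8 tick 2 v(0, 1): B3/F4 TT untreated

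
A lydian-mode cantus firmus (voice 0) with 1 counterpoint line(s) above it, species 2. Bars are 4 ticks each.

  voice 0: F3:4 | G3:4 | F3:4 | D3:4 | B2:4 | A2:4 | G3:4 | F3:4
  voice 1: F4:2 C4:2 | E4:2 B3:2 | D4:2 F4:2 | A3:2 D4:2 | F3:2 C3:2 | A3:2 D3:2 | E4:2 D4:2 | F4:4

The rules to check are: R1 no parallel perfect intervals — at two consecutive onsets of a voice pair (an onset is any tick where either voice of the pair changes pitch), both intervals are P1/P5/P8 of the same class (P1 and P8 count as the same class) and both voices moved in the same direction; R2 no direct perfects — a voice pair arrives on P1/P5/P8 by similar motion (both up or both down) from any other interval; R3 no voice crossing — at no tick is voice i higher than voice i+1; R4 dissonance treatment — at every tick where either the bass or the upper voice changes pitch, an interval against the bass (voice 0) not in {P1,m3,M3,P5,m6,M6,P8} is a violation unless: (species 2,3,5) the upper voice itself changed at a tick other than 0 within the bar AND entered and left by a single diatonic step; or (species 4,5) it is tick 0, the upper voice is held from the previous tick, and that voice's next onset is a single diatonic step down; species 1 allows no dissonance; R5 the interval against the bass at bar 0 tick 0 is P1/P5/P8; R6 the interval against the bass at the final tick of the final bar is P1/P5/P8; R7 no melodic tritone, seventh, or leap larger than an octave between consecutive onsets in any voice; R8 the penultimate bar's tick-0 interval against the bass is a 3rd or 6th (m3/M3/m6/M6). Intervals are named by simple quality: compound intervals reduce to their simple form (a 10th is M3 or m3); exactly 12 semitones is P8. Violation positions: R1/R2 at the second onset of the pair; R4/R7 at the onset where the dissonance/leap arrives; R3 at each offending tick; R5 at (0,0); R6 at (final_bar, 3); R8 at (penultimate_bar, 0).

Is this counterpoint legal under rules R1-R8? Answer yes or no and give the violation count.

No (6 violations)

bar 0: v0=F3 v1=F4 (P8)
bar 1: v0=G3 v1=E4 (M6)
bar 2: v0=F3 v1=D4 (M6)
bar 3: v0=D3 v1=A3 (P5)
bar 4: v0=B2 v1=F3 (TT)
bar 5: v0=A2 v1=A3 (P8)
bar 6: v0=G3 v1=E4 (M6)
bar 7: v0=F3 v1=F4 (P8)
  R2 @ bar3.0: F3/F4 P8 -> D3/A3 P5 similar
  R4 @ bar4.0: B2/F3 TT untreated
  R4 @ bar4.2: B2/C3 m2 untreated
  R4 @ bar5.2: A2/D3 P4 untreated
  R7 @ bar6.0: A2->G3 leap 10st
  R7 @ bar6.0: D3->E4 leap 14st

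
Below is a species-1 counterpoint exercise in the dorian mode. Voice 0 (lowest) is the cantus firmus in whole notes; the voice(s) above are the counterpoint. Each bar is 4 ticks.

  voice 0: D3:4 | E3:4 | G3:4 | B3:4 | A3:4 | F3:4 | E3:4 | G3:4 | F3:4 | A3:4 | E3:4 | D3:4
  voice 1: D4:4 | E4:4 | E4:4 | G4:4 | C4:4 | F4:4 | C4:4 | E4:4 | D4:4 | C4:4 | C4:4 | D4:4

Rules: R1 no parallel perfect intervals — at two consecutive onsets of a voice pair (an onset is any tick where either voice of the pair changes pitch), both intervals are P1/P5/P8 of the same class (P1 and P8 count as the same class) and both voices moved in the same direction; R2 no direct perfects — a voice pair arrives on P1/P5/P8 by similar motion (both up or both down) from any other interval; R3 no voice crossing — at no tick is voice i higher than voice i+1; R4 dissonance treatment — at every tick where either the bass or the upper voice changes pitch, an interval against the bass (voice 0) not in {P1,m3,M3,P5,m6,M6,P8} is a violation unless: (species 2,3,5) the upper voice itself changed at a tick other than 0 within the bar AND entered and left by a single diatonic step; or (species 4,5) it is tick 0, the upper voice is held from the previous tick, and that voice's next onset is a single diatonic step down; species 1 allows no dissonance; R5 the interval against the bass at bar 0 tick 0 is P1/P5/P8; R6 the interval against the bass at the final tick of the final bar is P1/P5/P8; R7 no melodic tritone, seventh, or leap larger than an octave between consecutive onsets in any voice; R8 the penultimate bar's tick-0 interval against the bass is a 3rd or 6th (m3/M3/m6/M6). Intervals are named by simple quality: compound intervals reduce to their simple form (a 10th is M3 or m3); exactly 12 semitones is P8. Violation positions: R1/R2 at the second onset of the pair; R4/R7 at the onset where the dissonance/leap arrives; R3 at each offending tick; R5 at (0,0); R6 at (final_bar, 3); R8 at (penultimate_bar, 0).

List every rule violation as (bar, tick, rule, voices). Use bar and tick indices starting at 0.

bar 0: v0=D3 v1=D4 downbeat P8
bar 1: v0=E3 v1=E4 downbeat P8
bar 2: v0=G3 v1=E4 downbeat M6
bar 3: v0=B3 v1=G4 downbeat m6
bar 4: v0=A3 v1=C4 downbeat m3
bar 5: v0=F3 v1=F4 downbeat P8
bar 6: v0=E3 v1=C4 downbeat m6
bar 7: v0=G3 v1=E4 downbeat M6
bar 8: v0=F3 v1=D4 downbeat M6
bar 9: v0=A3 v1=C4 downbeat m3
bar 10: v0=E3 v1=C4 downbeat m6
bar 11: v0=D3 v1=D4 downbeat P8
  -> R1 @ bar 1 tick 0 v(0, 1): D3/D4 P8 -> E3/E4 P8 similar

(1, 0, R1, (0, 1))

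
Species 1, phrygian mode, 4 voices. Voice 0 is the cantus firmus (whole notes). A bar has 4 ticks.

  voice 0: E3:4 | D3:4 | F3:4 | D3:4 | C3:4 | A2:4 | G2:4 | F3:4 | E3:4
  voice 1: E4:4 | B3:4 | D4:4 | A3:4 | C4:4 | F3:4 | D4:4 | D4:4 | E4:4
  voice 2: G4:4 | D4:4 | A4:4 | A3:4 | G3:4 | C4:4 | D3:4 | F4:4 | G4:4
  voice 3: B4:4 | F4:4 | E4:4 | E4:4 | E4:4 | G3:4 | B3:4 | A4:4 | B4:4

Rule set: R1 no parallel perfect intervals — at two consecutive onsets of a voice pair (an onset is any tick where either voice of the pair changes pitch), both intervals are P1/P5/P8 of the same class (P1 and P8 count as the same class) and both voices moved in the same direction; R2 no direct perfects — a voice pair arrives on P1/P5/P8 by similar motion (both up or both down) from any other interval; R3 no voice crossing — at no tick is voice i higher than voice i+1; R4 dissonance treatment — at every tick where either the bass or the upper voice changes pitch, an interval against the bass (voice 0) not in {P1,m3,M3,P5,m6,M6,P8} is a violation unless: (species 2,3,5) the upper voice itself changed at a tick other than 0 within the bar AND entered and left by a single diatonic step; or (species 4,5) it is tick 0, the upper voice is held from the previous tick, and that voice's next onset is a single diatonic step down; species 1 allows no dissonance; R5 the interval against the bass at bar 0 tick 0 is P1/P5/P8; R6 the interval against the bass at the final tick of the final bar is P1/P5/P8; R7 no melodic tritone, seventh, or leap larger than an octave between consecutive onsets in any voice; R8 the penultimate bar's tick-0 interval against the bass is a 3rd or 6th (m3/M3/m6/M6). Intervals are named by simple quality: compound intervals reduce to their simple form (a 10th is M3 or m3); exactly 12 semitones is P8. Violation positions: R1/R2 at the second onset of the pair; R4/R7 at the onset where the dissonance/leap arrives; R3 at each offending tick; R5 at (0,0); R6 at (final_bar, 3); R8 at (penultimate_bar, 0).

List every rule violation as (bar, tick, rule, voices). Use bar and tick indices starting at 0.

(0, 0, R5, (0, 2))
(1, 0, R2, (0, 2))
(1, 0, R7, (3,))
(2, 0, R2, (1, 2))
(2, 0, R3, (2, 3))
(2, 0, R4, (0, 3))
(2, 1, R3, (2, 3))
(2, 2, R3, (2, 3))
(2, 3, R3, (2, 3))
(3, 0, R2, (0, 1))
(3, 0, R2, (0, 2))
(3, 0, R2, (1, 2))
(3, 0, R4, (0, 3))
(4, 0, R1, (0, 2))
(4, 0, R3, (1, 2))
(4, 1, R3, (1, 2))
(4, 2, R3, (1, 2))
(4, 3, R3, (1, 2))
(5, 0, R3, (2, 3))
(5, 0, R4, (0, 3))
(5, 1, R3, (2, 3))
(5, 2, R3, (2, 3))
(5, 3, R3, (2, 3))
(6, 0, R2, (0, 2))
(6, 0, R3, (1, 2))
(6, 0, R7, (2,))
(6, 1, R3, (1, 2))
(6, 2, R3, (1, 2))
(6, 3, R3, (1, 2))
(7, 0, R2, (0, 2))
(7, 0, R7, (0,))
(7, 0, R7, (2,))
(7, 0, R7, (3,))
(7, 0, R8, (0, 2))
(8, 0, R1, (1, 3))
(8, 3, R6, (0, 2))

bar 0: v0=E3 v1=E4 v2=G4 v3=B4 downbeat P5
bar 1: v0=D3 v1=B3 v2=D4 v3=F4 downbeat m3
bar 2: v0=F3 v1=D4 v2=A4 v3=E4 downbeat M7
bar 3: v0=D3 v1=A3 v2=A3 v3=E4 downbeat M2
bar 4: v0=C3 v1=C4 v2=G3 v3=E4 downbeat M3
bar 5: v0=A2 v1=F3 v2=C4 v3=G3 downbeat m7
bar 6: v0=G2 v1=D4 v2=D3 v3=B3 downbeat M3
bar 7: v0=F3 v1=D4 v2=F4 v3=A4 downbeat M3
bar 8: v0=E3 v1=E4 v2=G4 v3=B4 downbeat P5
  -> R5 @ bar 0 tick 0 v(0, 2): opens on m3
  -> R2 @ bar 1 tick 0 v(0, 2): E3/G4 m3 -> D3/D4 P8 similar
  -> R7 @ bar 1 tick 0 v(3,): B4->F4 leap 6st
  -> R2 @ bar 2 tick 0 v(1, 2): B3/D4 m3 -> D4/A4 P5 similar
  -> R3 @ bar 2 tick 0 v(2, 3): A4 above E4
  -> R4 @ bar 2 tick 0 v(0, 3): F3/E4 M7 untreated
  -> R3 @ bar 2 tick 1 v(2, 3): A4 above E4
  -> R3 @ bar 2 tick 2 v(2, 3): A4 above E4
  -> R3 @ bar 2 tick 3 v(2, 3): A4 above E4
  -> R2 @ bar 3 tick 0 v(0, 1): F3/D4 M6 -> D3/A3 P5 similar
  -> R2 @ bar 3 tick 0 v(0, 2): F3/A4 M3 -> D3/A3 P5 similar
  -> R2 @ bar 3 tick 0 v(1, 2): D4/A4 P5 -> A3/A3 P1 similar
  -> R4 @ bar 3 tick 0 v(0, 3): D3/E4 M2 untreated
  -> R1 @ bar 4 tick 0 v(0, 2): D3/A3 P5 -> C3/G3 P5 similar
  -> R3 @ bar 4 tick 0 v(1, 2): C4 above G3
  -> R3 @ bar 4 tick 1 v(1, 2): C4 above G3
  -> R3 @ bar 4 tick 2 v(1, 2): C4 above G3
  -> R3 @ bar 4 tick 3 v(1, 2): C4 above G3
  -> R3 @ bar 5 tick 0 v(2, 3): C4 above G3
  -> R4 @ bar 5 tick 0 v(0, 3): A2/G3 m7 untreated
  -> R3 @ bar 5 tick 1 v(2, 3): C4 above G3
  -> R3 @ bar 5 tick 2 v(2, 3): C4 above G3
  -> R3 @ bar 5 tick 3 v(2, 3): C4 above G3
  -> R2 @ bar 6 tick 0 v(0, 2): A2/C4 m3 -> G2/D3 P5 similar
  -> R3 @ bar 6 tick 0 v(1, 2): D4 above D3
  -> R7 @ bar 6 tick 0 v(2,): C4->D3 leap 10st
  -> R3 @ bar 6 tick 1 v(1, 2): D4 above D3
  -> R3 @ bar 6 tick 2 v(1, 2): D4 above D3
  -> R3 @ bar 6 tick 3 v(1, 2): D4 above D3
  -> R2 @ bar 7 tick 0 v(0, 2): G2/D3 P5 -> F3/F4 P8 similar
  -> R7 @ bar 7 tick 0 v(0,): G2->F3 leap 10st
  -> R7 @ bar 7 tick 0 v(2,): D3->F4 leap 15st
  -> R7 @ bar 7 tick 0 v(3,): B3->A4 leap 10st
  -> R8 @ bar 7 tick 0 v(0, 2): penult P8 not 3rd/6th
  -> R1 @ bar 8 tick 0 v(1, 3): D4/A4 P5 -> E4/B4 P5 similar
  -> R6 @ bar 8 tick 3 v(0, 2): closes on m3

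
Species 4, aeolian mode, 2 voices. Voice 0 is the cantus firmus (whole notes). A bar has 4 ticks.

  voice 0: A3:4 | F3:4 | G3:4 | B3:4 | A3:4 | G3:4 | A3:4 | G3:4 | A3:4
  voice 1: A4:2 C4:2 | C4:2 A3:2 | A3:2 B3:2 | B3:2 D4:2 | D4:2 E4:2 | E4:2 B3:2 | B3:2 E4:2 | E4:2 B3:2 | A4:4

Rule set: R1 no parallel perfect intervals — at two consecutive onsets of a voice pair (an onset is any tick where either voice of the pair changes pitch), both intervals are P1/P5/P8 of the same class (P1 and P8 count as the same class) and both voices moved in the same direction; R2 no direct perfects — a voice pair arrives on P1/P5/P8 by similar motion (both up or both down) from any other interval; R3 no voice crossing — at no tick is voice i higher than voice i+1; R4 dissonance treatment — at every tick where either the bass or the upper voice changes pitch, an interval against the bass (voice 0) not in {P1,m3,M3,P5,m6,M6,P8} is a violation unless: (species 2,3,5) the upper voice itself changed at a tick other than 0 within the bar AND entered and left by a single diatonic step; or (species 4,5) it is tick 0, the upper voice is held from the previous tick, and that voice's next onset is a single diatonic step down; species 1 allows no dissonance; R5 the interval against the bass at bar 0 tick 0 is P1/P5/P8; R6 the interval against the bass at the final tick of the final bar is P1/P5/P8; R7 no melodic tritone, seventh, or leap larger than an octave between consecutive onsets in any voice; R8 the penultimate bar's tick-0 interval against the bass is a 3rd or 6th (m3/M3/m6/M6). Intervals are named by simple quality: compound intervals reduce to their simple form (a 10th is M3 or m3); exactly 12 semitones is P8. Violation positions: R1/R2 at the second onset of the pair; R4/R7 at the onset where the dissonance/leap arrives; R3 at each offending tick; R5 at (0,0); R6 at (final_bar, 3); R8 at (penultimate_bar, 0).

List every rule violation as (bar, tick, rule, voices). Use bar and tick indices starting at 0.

(2, 0, R4, (0, 1))
(4, 0, R4, (0, 1))
(6, 0, R4, (0, 1))
(8, 0, R2, (0, 1))
(8, 0, R7, (1,))

bar 0: v0=A3 v1=A4 downbeat P8
bar 1: v0=F3 v1=C4 downbeat P5
bar 2: v0=G3 v1=A3 downbeat M2
bar 3: v0=B3 v1=B3 downbeat P1
bar 4: v0=A3 v1=D4 downbeat P4
bar 5: v0=G3 v1=E4 downbeat M6
bar 6: v0=A3 v1=B3 downbeat M2
bar 7: v0=G3 v1=E4 downbeat M6
bar 8: v0=A3 v1=A4 downbeat P8
  -> R4 @ bar 2 tick 0 v(0, 1): G3/A3 M2 untreated
  -> R4 @ bar 4 tick 0 v(0, 1): A3/D4 P4 untreated
  -> R4 @ bar 6 tick 0 v(0, 1): A3/B3 M2 untreated
  -> R2 @ bar 8 tick 0 v(0, 1): G3/B3 M3 -> A3/A4 P8 similar
  -> R7 @ bar 8 tick 0 v(1,): B3->A4 leap 10st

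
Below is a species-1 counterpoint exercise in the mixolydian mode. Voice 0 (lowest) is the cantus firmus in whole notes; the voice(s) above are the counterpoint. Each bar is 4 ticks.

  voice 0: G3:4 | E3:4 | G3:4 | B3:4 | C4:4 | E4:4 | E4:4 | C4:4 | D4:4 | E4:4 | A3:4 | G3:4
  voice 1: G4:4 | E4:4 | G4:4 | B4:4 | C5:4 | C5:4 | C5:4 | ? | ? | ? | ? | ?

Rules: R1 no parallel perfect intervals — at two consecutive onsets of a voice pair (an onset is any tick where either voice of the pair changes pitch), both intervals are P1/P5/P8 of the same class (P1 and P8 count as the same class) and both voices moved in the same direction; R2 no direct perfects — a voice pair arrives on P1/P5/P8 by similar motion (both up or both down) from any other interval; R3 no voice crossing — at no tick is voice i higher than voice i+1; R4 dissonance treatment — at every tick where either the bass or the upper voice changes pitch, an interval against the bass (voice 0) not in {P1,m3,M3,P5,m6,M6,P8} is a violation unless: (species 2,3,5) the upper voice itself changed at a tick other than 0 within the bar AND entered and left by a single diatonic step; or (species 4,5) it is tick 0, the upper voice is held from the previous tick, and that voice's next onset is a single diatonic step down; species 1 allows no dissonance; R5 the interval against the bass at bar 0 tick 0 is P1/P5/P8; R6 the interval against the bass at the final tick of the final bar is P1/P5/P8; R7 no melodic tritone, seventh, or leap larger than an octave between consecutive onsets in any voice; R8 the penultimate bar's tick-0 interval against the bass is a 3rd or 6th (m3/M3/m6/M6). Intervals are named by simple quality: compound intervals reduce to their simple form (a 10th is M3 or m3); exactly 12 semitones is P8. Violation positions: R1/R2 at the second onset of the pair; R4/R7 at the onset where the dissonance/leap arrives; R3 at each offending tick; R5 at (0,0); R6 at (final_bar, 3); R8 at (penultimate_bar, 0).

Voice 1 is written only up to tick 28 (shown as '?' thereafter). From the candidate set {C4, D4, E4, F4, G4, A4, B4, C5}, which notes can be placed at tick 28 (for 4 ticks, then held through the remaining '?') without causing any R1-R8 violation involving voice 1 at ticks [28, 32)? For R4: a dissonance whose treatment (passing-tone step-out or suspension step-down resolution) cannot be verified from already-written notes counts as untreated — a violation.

{A4, C5, E4}

C4: violates R2
D4: violates R4,R7
E4: legal
F4: violates R4
G4: violates R2
A4: legal
B4: violates R4
C5: legal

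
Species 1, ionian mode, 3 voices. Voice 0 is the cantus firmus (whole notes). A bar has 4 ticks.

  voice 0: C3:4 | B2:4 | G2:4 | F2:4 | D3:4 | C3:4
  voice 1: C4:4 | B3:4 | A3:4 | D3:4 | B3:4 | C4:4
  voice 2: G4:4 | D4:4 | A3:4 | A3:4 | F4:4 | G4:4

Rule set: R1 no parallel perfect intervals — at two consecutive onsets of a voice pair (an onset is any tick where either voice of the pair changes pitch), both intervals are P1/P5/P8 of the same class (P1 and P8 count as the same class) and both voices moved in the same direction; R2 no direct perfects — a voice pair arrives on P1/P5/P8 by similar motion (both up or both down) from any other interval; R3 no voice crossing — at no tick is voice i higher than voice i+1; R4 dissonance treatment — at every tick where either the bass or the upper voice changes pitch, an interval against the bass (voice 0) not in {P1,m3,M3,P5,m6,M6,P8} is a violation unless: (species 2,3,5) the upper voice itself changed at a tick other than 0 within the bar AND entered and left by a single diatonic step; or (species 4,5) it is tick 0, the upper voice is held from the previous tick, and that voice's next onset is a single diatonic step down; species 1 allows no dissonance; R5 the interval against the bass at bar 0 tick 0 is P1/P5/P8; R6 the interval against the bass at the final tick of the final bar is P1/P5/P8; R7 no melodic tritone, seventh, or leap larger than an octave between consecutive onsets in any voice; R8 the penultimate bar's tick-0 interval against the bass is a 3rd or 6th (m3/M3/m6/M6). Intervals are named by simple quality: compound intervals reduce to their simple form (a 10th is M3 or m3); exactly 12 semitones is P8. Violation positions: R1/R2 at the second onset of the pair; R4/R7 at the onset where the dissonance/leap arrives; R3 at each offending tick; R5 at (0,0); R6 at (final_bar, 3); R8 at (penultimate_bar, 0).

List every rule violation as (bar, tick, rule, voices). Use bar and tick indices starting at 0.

bar 0: v0=C3 v1=C4 v2=G4 downbeat P5
bar 1: v0=B2 v1=B3 v2=D4 downbeat m3
bar 2: v0=G2 v1=A3 v2=A3 downbeat M2
bar 3: v0=F2 v1=D3 v2=A3 downbeat M3
bar 4: v0=D3 v1=B3 v2=F4 downbeat m3
bar 5: v0=C3 v1=C4 v2=G4 downbeat P5
  -> R1 @ bar 1 tick 0 v(0, 1): C3/C4 P8 -> B2/B3 P8 similar
  -> R2 @ bar 2 tick 0 v(1, 2): B3/D4 m3 -> A3/A3 P1 similar
  -> R4 @ bar 2 tick 0 v(0, 1): G2/A3 M2 untreated
  -> R4 @ bar 2 tick 0 v(0, 2): G2/A3 M2 untreated
  -> R2 @ bar 5 tick 0 v(1, 2): B3/F4 TT -> C4/G4 P5 similar

(1, 0, R1, (0, 1))
(2, 0, R2, (1, 2))
(2, 0, R4, (0, 1))
(2, 0, R4, (0, 2))
(5, 0, R2, (1, 2))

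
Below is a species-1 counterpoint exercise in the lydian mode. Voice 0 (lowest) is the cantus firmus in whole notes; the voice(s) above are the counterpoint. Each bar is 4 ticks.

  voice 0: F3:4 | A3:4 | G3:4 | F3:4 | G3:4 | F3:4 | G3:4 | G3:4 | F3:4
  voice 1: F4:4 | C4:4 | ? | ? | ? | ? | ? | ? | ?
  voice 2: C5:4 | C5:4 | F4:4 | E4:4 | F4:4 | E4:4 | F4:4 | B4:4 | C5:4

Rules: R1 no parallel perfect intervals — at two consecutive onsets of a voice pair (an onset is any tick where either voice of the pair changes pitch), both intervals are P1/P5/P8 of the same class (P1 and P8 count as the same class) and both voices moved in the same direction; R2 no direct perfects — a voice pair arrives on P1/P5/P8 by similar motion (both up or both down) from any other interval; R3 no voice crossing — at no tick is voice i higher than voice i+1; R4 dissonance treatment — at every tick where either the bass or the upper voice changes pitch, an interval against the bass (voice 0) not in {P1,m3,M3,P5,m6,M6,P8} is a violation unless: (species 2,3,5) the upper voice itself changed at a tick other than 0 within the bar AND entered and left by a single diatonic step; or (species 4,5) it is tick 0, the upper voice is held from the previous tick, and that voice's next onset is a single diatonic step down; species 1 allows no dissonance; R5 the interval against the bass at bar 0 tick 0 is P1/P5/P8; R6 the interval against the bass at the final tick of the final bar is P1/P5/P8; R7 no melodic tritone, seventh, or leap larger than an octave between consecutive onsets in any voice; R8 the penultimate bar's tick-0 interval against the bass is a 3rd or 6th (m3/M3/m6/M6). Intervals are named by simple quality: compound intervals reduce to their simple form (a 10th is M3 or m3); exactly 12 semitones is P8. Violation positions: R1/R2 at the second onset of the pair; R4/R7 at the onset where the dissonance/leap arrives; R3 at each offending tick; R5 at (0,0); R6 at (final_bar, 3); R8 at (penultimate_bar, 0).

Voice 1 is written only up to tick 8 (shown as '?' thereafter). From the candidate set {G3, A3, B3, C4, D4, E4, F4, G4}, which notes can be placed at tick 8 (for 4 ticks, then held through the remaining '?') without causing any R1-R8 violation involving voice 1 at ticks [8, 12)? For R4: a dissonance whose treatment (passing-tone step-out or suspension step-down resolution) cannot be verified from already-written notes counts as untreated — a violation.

{B3, D4, E4}

G3: violates R2
A3: violates R4
B3: legal
C4: violates R4
D4: legal
E4: legal
F4: violates R4
G4: violates R3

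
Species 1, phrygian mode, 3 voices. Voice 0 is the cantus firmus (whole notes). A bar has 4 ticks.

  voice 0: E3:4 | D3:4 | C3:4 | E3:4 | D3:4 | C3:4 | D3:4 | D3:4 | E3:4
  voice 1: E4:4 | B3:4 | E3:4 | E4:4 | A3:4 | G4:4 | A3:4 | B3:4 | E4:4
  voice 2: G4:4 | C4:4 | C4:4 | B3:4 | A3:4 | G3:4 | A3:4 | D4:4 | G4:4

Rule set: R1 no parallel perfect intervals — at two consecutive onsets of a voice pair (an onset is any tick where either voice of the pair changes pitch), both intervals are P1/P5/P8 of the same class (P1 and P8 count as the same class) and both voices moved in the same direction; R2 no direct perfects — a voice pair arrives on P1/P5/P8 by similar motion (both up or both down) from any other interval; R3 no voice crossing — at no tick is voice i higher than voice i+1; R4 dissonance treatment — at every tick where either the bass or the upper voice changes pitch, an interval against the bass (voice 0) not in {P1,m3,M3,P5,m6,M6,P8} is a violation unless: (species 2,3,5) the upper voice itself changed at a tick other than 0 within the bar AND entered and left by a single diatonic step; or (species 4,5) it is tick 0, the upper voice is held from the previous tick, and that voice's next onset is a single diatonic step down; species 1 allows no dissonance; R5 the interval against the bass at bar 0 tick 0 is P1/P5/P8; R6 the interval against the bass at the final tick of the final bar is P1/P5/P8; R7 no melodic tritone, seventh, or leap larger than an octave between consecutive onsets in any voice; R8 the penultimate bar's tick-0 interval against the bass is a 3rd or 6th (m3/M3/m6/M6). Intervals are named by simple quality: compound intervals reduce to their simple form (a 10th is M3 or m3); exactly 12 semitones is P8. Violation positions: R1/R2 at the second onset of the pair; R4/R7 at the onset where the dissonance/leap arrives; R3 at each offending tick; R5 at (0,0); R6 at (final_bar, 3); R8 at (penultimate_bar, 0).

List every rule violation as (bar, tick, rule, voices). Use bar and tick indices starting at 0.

bar 0: v0=E3 v1=E4 v2=G4 downbeat m3
bar 1: v0=D3 v1=B3 v2=C4 downbeat m7
bar 2: v0=C3 v1=E3 v2=C4 downbeat P8
bar 3: v0=E3 v1=E4 v2=B3 downbeat P5
bar 4: v0=D3 v1=A3 v2=A3 downbeat P5
bar 5: v0=C3 v1=G4 v2=G3 downbeat P5
bar 6: v0=D3 v1=A3 v2=A3 downbeat P5
bar 7: v0=D3 v1=B3 v2=D4 downbeat P8
bar 8: v0=E3 v1=E4 v2=G4 downbeat m3
  -> R5 @ bar 0 tick 0 v(0, 2): opens on m3
  -> R4 @ bar 1 tick 0 v(0, 2): D3/C4 m7 untreated
  -> R2 @ bar 3 tick 0 v(0, 1): C3/E3 M3 -> E3/E4 P8 similar
  -> R3 @ bar 3 tick 0 v(1, 2): E4 above B3
  -> R3 @ bar 3 tick 1 v(1, 2): E4 above B3
  -> R3 @ bar 3 tick 2 v(1, 2): E4 above B3
  -> R3 @ bar 3 tick 3 v(1, 2): E4 above B3
  -> R1 @ bar 4 tick 0 v(0, 2): E3/B3 P5 -> D3/A3 P5 similar
  -> R2 @ bar 4 tick 0 v(0, 1): E3/E4 P8 -> D3/A3 P5 similar
  -> R2 @ bar 4 tick 0 v(1, 2): E4/B3 P4 -> A3/A3 P1 similar
  -> R1 @ bar 5 tick 0 v(0, 2): D3/A3 P5 -> C3/G3 P5 similar
  -> R3 @ bar 5 tick 0 v(1, 2): G4 above G3
  -> R7 @ bar 5 tick 0 v(1,): A3->G4 leap 10st
  -> R3 @ bar 5 tick 1 v(1, 2): G4 above G3
  -> R3 @ bar 5 tick 2 v(1, 2): G4 above G3
  -> R3 @ bar 5 tick 3 v(1, 2): G4 above G3
  -> R1 @ bar 6 tick 0 v(0, 2): C3/G3 P5 -> D3/A3 P5 similar
  -> R7 @ bar 6 tick 0 v(1,): G4->A3 leap 10st
  -> R8 @ bar 7 tick 0 v(0, 2): penult P8 not 3rd/6th
  -> R2 @ bar 8 tick 0 v(0, 1): D3/B3 M6 -> E3/E4 P8 similar
  -> R6 @ bar 8 tick 3 v(0, 2): closes on m3

(0, 0, R5, (0, 2))
(1, 0, R4, (0, 2))
(3, 0, R2, (0, 1))
(3, 0, R3, (1, 2))
(3, 1, R3, (1, 2))
(3, 2, R3, (1, 2))
(3, 3, R3, (1, 2))
(4, 0, R1, (0, 2))
(4, 0, R2, (0, 1))
(4, 0, R2, (1, 2))
(5, 0, R1, (0, 2))
(5, 0, R3, (1, 2))
(5, 0, R7, (1,))
(5, 1, R3, (1, 2))
(5, 2, R3, (1, 2))
(5, 3, R3, (1, 2))
(6, 0, R1, (0, 2))
(6, 0, R7, (1,))
(7, 0, R8, (0, 2))
(8, 0, R2, (0, 1))
(8, 3, R6, (0, 2))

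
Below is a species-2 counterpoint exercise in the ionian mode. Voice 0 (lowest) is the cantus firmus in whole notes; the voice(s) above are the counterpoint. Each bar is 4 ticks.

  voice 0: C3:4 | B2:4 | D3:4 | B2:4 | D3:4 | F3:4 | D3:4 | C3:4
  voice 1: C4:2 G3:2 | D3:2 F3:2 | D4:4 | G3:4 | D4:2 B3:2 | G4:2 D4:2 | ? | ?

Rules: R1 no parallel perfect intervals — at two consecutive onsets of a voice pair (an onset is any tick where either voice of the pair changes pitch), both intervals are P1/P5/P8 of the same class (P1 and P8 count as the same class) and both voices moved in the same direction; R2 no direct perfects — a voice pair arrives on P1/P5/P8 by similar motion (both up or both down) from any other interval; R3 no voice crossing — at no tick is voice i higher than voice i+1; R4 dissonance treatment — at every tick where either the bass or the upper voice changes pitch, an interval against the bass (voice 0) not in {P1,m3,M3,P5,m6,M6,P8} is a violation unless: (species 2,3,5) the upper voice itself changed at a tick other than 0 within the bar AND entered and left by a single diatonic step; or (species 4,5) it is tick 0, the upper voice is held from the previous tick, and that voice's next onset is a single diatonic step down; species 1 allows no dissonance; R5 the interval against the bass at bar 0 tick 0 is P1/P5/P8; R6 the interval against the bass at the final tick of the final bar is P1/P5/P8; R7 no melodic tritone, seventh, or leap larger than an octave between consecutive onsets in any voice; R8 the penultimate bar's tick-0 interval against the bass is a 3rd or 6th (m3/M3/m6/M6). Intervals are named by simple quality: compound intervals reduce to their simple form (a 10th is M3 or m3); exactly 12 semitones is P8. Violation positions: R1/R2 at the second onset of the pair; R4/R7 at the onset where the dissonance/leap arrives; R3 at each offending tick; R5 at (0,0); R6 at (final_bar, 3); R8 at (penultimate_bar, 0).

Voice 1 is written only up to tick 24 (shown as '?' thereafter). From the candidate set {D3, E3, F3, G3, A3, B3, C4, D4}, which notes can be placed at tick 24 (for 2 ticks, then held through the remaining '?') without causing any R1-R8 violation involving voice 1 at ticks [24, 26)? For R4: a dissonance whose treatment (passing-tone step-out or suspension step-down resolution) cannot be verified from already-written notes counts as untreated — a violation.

D3: violates R2,R8
E3: violates R4,R7,R8
F3: legal
G3: violates R4,R8
A3: violates R2,R8
B3: legal
C4: violates R4,R8
D4: violates R8

{B3, F3}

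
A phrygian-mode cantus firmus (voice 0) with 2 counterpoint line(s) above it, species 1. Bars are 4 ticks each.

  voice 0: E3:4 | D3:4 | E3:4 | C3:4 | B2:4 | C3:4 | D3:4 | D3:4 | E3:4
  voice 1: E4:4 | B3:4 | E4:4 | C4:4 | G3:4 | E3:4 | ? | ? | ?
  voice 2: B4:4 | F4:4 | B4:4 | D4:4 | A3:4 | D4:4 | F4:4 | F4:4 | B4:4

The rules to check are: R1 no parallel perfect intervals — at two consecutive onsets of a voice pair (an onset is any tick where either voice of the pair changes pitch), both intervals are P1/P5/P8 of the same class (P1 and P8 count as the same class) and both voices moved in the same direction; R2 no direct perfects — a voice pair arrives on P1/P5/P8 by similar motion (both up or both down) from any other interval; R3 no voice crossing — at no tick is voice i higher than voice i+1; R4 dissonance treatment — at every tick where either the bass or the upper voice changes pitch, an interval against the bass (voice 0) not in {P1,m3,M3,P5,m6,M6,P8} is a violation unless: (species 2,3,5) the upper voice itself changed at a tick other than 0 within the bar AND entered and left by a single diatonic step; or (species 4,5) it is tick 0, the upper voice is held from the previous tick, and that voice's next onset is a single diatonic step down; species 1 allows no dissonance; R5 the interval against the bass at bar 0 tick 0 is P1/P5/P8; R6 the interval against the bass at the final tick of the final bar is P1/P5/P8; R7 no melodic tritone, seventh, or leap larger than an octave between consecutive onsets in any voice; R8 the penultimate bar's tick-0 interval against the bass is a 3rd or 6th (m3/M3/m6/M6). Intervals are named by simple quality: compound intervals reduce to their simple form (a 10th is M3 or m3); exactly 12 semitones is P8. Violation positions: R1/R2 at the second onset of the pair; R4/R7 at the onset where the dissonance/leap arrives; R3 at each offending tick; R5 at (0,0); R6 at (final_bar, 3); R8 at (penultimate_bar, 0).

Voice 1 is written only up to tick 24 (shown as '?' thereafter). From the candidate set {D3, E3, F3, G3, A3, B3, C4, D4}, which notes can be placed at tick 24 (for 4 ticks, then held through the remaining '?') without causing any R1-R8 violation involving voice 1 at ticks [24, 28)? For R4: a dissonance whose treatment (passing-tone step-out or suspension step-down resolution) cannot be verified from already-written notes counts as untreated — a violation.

D3: legal
E3: violates R4
F3: violates R2
G3: violates R4
A3: violates R2
B3: legal
C4: violates R4
D4: violates R2,R7

{B3, D3}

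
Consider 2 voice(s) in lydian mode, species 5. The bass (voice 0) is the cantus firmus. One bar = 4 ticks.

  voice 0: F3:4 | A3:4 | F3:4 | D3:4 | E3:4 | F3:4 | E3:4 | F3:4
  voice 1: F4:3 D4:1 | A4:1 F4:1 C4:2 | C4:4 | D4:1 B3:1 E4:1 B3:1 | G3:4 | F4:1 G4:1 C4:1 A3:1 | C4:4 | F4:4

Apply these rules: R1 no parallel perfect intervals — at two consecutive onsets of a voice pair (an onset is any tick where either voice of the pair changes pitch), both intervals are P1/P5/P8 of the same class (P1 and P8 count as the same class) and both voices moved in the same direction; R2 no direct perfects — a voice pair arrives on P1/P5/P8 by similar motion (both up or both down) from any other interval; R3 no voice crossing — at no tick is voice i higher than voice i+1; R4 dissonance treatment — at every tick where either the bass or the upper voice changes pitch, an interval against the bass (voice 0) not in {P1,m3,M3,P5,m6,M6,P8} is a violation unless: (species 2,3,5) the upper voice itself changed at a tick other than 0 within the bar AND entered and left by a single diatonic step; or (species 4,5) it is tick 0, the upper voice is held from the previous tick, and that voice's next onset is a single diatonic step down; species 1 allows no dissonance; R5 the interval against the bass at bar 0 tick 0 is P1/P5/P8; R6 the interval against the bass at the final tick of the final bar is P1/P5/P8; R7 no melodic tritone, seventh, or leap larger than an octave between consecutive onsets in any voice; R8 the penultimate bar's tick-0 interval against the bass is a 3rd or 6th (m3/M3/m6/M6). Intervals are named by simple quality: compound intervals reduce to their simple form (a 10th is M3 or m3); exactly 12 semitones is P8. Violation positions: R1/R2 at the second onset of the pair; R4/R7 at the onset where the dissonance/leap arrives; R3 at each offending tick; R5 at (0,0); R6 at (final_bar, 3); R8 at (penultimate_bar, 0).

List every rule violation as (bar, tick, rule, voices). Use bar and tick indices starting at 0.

(1, 0, R2, (0, 1))
(3, 2, R4, (0, 1))
(5, 0, R2, (0, 1))
(5, 0, R7, (1,))
(5, 1, R4, (0, 1))
(7, 0, R2, (0, 1))

bar 0: v0=F3 v1=F4 downbeat P8
bar 1: v0=A3 v1=A4 downbeat P8
bar 2: v0=F3 v1=C4 downbeat P5
bar 3: v0=D3 v1=D4 downbeat P8
bar 4: v0=E3 v1=G3 downbeat m3
bar 5: v0=F3 v1=F4 downbeat P8
bar 6: v0=E3 v1=C4 downbeat m6
bar 7: v0=F3 v1=F4 downbeat P8
  -> R2 @ bar 1 tick 0 v(0, 1): F3/D4 M6 -> A3/A4 P8 similar
  -> R4 @ bar 3 tick 2 v(0, 1): D3/E4 M2 untreated
  -> R2 @ bar 5 tick 0 v(0, 1): E3/G3 m3 -> F3/F4 P8 similar
  -> R7 @ bar 5 tick 0 v(1,): G3->F4 leap 10st
  -> R4 @ bar 5 tick 1 v(0, 1): F3/G4 M2 untreated
  -> R2 @ bar 7 tick 0 v(0, 1): E3/C4 m6 -> F3/F4 P8 similar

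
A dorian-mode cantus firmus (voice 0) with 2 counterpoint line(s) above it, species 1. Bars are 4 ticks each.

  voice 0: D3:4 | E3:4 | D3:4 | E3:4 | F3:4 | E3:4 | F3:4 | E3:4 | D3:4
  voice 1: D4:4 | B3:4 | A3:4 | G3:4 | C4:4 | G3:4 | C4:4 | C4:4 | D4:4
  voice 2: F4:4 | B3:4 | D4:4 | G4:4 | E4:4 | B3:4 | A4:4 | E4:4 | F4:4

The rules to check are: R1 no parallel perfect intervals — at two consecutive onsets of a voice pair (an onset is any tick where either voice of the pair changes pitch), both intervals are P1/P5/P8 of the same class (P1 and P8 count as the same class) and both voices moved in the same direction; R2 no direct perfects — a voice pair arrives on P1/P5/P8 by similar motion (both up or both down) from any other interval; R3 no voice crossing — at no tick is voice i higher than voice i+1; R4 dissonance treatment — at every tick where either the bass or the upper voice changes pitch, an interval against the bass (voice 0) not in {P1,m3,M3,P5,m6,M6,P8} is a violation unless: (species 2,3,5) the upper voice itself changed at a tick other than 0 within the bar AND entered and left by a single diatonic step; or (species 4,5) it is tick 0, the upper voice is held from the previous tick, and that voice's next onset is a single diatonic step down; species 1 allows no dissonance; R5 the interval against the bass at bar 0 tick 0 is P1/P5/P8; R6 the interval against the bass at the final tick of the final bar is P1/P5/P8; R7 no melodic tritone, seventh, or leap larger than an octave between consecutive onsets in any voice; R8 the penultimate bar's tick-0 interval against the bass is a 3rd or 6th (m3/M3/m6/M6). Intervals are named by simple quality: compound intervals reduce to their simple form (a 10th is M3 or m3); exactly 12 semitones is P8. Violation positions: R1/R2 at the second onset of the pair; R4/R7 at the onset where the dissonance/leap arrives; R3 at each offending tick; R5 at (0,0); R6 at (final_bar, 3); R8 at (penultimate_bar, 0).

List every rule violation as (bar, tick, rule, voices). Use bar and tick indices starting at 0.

(0, 0, R5, (0, 2))
(1, 0, R2, (1, 2))
(1, 0, R7, (2,))
(2, 0, R1, (0, 1))
(4, 0, R2, (0, 1))
(4, 0, R4, (0, 2))
(5, 0, R2, (0, 2))
(6, 0, R2, (0, 1))
(6, 0, R7, (2,))
(7, 0, R2, (0, 2))
(7, 0, R8, (0, 2))
(8, 3, R6, (0, 2))

bar 0: v0=D3 v1=D4 v2=F4 downbeat m3
bar 1: v0=E3 v1=B3 v2=B3 downbeat P5
bar 2: v0=D3 v1=A3 v2=D4 downbeat P8
bar 3: v0=E3 v1=G3 v2=G4 downbeat m3
bar 4: v0=F3 v1=C4 v2=E4 downbeat M7
bar 5: v0=E3 v1=G3 v2=B3 downbeat P5
bar 6: v0=F3 v1=C4 v2=A4 downbeat M3
bar 7: v0=E3 v1=C4 v2=E4 downbeat P8
bar 8: v0=D3 v1=D4 v2=F4 downbeat m3
  -> R5 @ bar 0 tick 0 v(0, 2): opens on m3
  -> R2 @ bar 1 tick 0 v(1, 2): D4/F4 m3 -> B3/B3 P1 similar
  -> R7 @ bar 1 tick 0 v(2,): F4->B3 leap 6st
  -> R1 @ bar 2 tick 0 v(0, 1): E3/B3 P5 -> D3/A3 P5 similar
  -> R2 @ bar 4 tick 0 v(0, 1): E3/G3 m3 -> F3/C4 P5 similar
  -> R4 @ bar 4 tick 0 v(0, 2): F3/E4 M7 untreated
  -> R2 @ bar 5 tick 0 v(0, 2): F3/E4 M7 -> E3/B3 P5 similar
  -> R2 @ bar 6 tick 0 v(0, 1): E3/G3 m3 -> F3/C4 P5 similar
  -> R7 @ bar 6 tick 0 v(2,): B3->A4 leap 10st
  -> R2 @ bar 7 tick 0 v(0, 2): F3/A4 M3 -> E3/E4 P8 similar
  -> R8 @ bar 7 tick 0 v(0, 2): penult P8 not 3rd/6th
  -> R6 @ bar 8 tick 3 v(0, 2): closes on m3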